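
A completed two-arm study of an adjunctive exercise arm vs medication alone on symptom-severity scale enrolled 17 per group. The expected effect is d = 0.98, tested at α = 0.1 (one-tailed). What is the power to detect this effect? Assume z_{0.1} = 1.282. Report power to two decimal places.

power ≈ 0.94

For two equal groups, power = Φ(d·√(n/2) − z_{α}).
d·√(n/2) = 0.98 × √(17/2) = 0.98 × 2.915 = 2.857.
z_β = 2.857 − 1.282 = 1.575.
Power = Φ(1.575) = 0.942.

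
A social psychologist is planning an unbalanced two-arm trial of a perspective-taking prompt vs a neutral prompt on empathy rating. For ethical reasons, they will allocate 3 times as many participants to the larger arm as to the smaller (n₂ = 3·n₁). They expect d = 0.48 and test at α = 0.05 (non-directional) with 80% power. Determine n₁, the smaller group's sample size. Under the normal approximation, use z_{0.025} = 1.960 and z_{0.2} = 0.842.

n₁ = 46

With allocation ratio k = n₂/n₁ = 3, Var(x̄₁−x̄₂) = σ²(1/n₁ + 1/(k·n₁)) = σ²·(k+1)/(k·n₁).
So n₁ = (1 + 1/k)·((z_{α/2} + z_β)/d)² = 1.333 × (2.802/0.48)².
n₁ = 1.333 × 34.08 = 45.4.
Round up: n₁ = 46, giving n₂ = 3 × 46 = 138.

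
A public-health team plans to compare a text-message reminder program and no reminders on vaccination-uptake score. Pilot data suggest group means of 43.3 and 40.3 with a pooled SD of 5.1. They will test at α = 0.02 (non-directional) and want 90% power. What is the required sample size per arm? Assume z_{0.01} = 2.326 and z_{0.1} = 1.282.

Cohen's d = |M₁ − M₂| / SD_pooled = |43.3 − 40.3| / 5.1 = 3.0 / 5.1 = 0.588.
For two independent groups with equal n: n = 2·((z_{α/2} + z_β) / d)².
z_{α/2} + z_β = 2.326 + 1.282 = 3.608.
n = 2 × (3.608 / 0.588)² = 2 × 6.136² = 2 × 37.65 = 75.3.
Round up to the next whole participant.

n = 76 per group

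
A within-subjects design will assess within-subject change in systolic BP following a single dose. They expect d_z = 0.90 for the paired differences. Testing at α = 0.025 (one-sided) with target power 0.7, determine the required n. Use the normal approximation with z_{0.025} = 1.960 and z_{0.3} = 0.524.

For a paired (one-sample on differences) test: n = ((z_{α} + z_β) / d)².
z_{α} + z_β = 1.960 + 0.524 = 2.484.
n = (2.484 / 0.90)² = 2.760² = 7.62.
Round up.

n = 8 pairs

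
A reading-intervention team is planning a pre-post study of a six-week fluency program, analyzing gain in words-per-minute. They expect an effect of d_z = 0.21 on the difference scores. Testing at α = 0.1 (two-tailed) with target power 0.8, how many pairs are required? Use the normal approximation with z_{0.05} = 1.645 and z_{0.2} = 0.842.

For a paired (one-sample on differences) test: n = ((z_{α/2} + z_β) / d)².
z_{α/2} + z_β = 1.645 + 0.842 = 2.487.
n = (2.487 / 0.21)² = 11.843² = 140.25.
Round up.

n = 141 pairs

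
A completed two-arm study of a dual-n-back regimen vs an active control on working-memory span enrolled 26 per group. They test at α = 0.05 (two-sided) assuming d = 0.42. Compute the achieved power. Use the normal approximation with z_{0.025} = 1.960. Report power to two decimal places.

power ≈ 0.33

For two equal groups, power = Φ(d·√(n/2) − z_{α/2}).
d·√(n/2) = 0.42 × √(26/2) = 0.42 × 3.606 = 1.514.
z_β = 1.514 − 1.960 = -0.446.
Power = Φ(-0.446) = 0.328.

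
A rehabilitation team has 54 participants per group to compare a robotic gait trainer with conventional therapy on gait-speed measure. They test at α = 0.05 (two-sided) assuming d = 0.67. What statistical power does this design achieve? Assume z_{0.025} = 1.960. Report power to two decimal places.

For two equal groups, power = Φ(d·√(n/2) − z_{α/2}).
d·√(n/2) = 0.67 × √(54/2) = 0.67 × 5.196 = 3.481.
z_β = 3.481 − 1.960 = 1.521.
Power = Φ(1.521) = 0.936.

power ≈ 0.94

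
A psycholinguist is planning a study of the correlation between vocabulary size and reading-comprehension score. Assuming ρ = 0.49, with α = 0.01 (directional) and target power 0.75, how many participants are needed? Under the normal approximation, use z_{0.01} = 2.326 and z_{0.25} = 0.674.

Fisher's z: C = ½·ln((1+r)/(1−r)) = ½·ln(2.9216) = 0.5361.
n = ((z_{α} + z_β)/C)² + 3.
(2.326 + 0.674) / 0.5361 = 3.000 / 0.5361 = 5.596.
n = 5.596² + 3 = 31.31 + 3 = 34.3.
Round up.

n = 35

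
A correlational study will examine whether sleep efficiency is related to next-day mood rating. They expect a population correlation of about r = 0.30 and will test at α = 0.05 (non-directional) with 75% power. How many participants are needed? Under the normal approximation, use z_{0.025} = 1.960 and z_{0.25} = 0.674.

Fisher's z: C = ½·ln((1+r)/(1−r)) = ½·ln(1.8571) = 0.3095.
n = ((z_{α/2} + z_β)/C)² + 3.
(1.960 + 0.674) / 0.3095 = 2.634 / 0.3095 = 8.511.
n = 8.511² + 3 = 72.43 + 3 = 75.4.
Round up.

n = 76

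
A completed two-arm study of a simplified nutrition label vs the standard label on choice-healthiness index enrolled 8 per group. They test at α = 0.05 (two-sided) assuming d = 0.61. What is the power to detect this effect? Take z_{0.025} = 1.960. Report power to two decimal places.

For two equal groups, power = Φ(d·√(n/2) − z_{α/2}).
d·√(n/2) = 0.61 × √(8/2) = 0.61 × 2.000 = 1.220.
z_β = 1.220 − 1.960 = -0.740.
Power = Φ(-0.740) = 0.230.

power ≈ 0.23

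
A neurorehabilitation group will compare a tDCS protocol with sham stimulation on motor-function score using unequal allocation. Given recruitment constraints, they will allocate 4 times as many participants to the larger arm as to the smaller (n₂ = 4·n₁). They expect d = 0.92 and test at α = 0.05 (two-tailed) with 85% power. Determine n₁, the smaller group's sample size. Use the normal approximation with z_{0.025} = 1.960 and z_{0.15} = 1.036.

n₁ = 14

With allocation ratio k = n₂/n₁ = 4, Var(x̄₁−x̄₂) = σ²(1/n₁ + 1/(k·n₁)) = σ²·(k+1)/(k·n₁).
So n₁ = (1 + 1/k)·((z_{α/2} + z_β)/d)² = 1.250 × (2.996/0.92)².
n₁ = 1.250 × 10.60 = 13.3.
Round up: n₁ = 14, giving n₂ = 4 × 14 = 56.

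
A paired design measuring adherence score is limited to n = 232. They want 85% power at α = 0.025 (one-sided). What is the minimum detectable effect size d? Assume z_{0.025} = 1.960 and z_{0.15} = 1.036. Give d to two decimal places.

For a single sample (or paired design) of n = 232: d_min = (z_{α} + z_β)/√n.
z-sum = 1.960 + 1.036 = 2.996.
d_min = 2.996 / √232 = 2.996 / 15.232 = 0.197.

d_min ≈ 0.20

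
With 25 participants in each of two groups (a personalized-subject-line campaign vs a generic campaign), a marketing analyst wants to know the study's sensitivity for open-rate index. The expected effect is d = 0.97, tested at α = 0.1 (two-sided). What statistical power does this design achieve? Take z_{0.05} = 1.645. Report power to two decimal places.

For two equal groups, power = Φ(d·√(n/2) − z_{α/2}).
d·√(n/2) = 0.97 × √(25/2) = 0.97 × 3.536 = 3.429.
z_β = 3.429 − 1.645 = 1.784.
Power = Φ(1.784) = 0.963.

power ≈ 0.96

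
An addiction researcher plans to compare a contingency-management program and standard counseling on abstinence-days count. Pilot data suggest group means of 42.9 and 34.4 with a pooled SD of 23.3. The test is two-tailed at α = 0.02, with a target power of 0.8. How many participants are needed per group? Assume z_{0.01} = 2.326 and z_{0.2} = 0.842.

Cohen's d = |M₁ − M₂| / SD_pooled = |42.9 − 34.4| / 23.3 = 8.5 / 23.3 = 0.365.
For two independent groups with equal n: n = 2·((z_{α/2} + z_β) / d)².
z_{α/2} + z_β = 2.326 + 0.842 = 3.168.
n = 2 × (3.168 / 0.365)² = 2 × 8.679² = 2 × 75.33 = 150.7.
Round up to the next whole participant.

n = 151 per group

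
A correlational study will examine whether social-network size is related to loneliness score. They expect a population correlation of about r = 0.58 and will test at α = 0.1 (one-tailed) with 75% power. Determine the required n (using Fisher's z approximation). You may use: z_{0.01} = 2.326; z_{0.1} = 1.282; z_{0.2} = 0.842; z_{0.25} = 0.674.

Fisher's z: C = ½·ln((1+r)/(1−r)) = ½·ln(3.7619) = 0.6625.
n = ((z_{α} + z_β)/C)² + 3.
(1.282 + 0.674) / 0.6625 = 1.956 / 0.6625 = 2.952.
n = 2.952² + 3 = 8.72 + 3 = 11.7.
Round up.

n = 12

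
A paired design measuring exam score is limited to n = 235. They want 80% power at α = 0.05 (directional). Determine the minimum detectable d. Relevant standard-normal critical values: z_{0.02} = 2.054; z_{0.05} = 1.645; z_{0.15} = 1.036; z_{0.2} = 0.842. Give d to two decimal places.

d_min ≈ 0.16

For a single sample (or paired design) of n = 235: d_min = (z_{α} + z_β)/√n.
z-sum = 1.645 + 0.842 = 2.487.
d_min = 2.487 / √235 = 2.487 / 15.330 = 0.162.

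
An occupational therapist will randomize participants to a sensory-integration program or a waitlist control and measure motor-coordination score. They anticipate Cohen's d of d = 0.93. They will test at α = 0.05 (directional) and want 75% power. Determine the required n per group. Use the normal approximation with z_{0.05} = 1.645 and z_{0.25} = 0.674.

n = 13 per group

For two independent groups with equal n: n = 2·((z_{α} + z_β) / d)².
z_{α} + z_β = 1.645 + 0.674 = 2.319.
n = 2 × (2.319 / 0.93)² = 2 × 2.494² = 2 × 6.22 = 12.4.
Round up to the next whole participant.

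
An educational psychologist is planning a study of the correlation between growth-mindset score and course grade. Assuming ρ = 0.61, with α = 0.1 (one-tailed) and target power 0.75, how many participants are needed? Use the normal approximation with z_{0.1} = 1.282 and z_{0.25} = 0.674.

n = 11

Fisher's z: C = ½·ln((1+r)/(1−r)) = ½·ln(4.1282) = 0.7089.
n = ((z_{α} + z_β)/C)² + 3.
(1.282 + 0.674) / 0.7089 = 1.956 / 0.7089 = 2.759.
n = 2.759² + 3 = 7.61 + 3 = 10.6.
Round up.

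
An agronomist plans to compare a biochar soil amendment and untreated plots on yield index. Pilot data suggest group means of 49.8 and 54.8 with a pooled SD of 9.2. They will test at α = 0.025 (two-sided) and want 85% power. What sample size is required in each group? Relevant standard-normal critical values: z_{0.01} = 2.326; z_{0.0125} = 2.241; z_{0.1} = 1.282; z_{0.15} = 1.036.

Cohen's d = |M₁ − M₂| / SD_pooled = |49.8 − 54.8| / 9.2 = 5.0 / 9.2 = 0.543.
For two independent groups with equal n: n = 2·((z_{α/2} + z_β) / d)².
z_{α/2} + z_β = 2.241 + 1.036 = 3.277.
n = 2 × (3.277 / 0.543)² = 2 × 6.035² = 2 × 36.42 = 72.8.
Round up to the next whole participant.

n = 73 per group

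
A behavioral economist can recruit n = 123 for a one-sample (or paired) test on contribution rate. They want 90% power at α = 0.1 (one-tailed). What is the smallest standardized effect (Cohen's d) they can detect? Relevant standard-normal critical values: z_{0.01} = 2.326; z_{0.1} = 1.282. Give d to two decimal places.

For a single sample (or paired design) of n = 123: d_min = (z_{α} + z_β)/√n.
z-sum = 1.282 + 1.282 = 2.564.
d_min = 2.564 / √123 = 2.564 / 11.091 = 0.231.

d_min ≈ 0.23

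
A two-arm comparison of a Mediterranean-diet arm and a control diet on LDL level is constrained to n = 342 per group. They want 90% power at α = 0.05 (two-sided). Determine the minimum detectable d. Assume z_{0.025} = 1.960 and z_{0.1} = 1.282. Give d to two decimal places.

For two independent groups of n = 342 each: d_min = (z_{α/2} + z_β)·√(2/n).
z-sum = 1.960 + 1.282 = 3.242.
d_min = 3.242 × √(2/342) = 3.242 × 0.0765 = 0.248.

d_min ≈ 0.25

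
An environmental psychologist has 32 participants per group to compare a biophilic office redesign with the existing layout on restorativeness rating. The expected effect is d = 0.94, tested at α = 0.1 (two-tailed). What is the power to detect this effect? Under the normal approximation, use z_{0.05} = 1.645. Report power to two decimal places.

For two equal groups, power = Φ(d·√(n/2) − z_{α/2}).
d·√(n/2) = 0.94 × √(32/2) = 0.94 × 4.000 = 3.760.
z_β = 3.760 − 1.645 = 2.115.
Power = Φ(2.115) = 0.983.

power ≈ 0.98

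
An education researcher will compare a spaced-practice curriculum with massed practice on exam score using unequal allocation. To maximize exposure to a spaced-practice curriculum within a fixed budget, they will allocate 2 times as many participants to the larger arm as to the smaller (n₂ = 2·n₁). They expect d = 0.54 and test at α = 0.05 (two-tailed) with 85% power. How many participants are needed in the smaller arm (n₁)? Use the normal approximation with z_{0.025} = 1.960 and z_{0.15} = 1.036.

n₁ = 47

With allocation ratio k = n₂/n₁ = 2, Var(x̄₁−x̄₂) = σ²(1/n₁ + 1/(k·n₁)) = σ²·(k+1)/(k·n₁).
So n₁ = (1 + 1/k)·((z_{α/2} + z_β)/d)² = 1.500 × (2.996/0.54)².
n₁ = 1.500 × 30.78 = 46.2.
Round up: n₁ = 47, giving n₂ = 2 × 47 = 94.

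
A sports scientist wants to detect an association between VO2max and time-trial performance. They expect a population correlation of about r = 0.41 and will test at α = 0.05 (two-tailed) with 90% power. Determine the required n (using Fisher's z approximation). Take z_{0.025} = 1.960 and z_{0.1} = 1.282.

Fisher's z: C = ½·ln((1+r)/(1−r)) = ½·ln(2.3898) = 0.4356.
n = ((z_{α/2} + z_β)/C)² + 3.
(1.960 + 1.282) / 0.4356 = 3.242 / 0.4356 = 7.443.
n = 7.443² + 3 = 55.39 + 3 = 58.4.
Round up.

n = 59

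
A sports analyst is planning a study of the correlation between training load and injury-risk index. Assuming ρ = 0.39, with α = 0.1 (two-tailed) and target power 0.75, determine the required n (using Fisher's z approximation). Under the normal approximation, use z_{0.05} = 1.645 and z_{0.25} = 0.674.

Fisher's z: C = ½·ln((1+r)/(1−r)) = ½·ln(2.2787) = 0.4118.
n = ((z_{α/2} + z_β)/C)² + 3.
(1.645 + 0.674) / 0.4118 = 2.319 / 0.4118 = 5.631.
n = 5.631² + 3 = 31.71 + 3 = 34.7.
Round up.

n = 35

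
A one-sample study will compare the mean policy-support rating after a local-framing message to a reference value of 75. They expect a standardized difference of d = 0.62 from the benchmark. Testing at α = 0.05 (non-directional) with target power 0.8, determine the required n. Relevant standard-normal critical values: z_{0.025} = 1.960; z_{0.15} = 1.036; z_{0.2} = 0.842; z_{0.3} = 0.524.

For a one-sample test: n = ((z_{α/2} + z_β) / d)².
z_{α/2} + z_β = 1.960 + 0.842 = 2.802.
n = (2.802 / 0.62)² = 4.519² = 20.42.
Round up.

n = 21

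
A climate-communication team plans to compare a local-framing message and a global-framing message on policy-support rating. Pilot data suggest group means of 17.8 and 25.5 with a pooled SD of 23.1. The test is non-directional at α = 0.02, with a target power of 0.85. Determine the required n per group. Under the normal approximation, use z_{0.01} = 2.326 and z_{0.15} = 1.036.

n = 204 per group

Cohen's d = |M₁ − M₂| / SD_pooled = |17.8 − 25.5| / 23.1 = 7.7 / 23.1 = 0.333.
For two independent groups with equal n: n = 2·((z_{α/2} + z_β) / d)².
z_{α/2} + z_β = 2.326 + 1.036 = 3.362.
n = 2 × (3.362 / 0.333)² = 2 × 10.096² = 2 × 101.93 = 203.9.
Round up to the next whole participant.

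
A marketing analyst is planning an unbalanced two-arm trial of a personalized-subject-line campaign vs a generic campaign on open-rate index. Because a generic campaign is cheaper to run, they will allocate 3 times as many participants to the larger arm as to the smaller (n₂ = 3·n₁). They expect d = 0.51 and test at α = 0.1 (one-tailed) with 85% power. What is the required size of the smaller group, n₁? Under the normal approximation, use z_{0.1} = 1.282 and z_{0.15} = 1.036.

With allocation ratio k = n₂/n₁ = 3, Var(x̄₁−x̄₂) = σ²(1/n₁ + 1/(k·n₁)) = σ²·(k+1)/(k·n₁).
So n₁ = (1 + 1/k)·((z_{α} + z_β)/d)² = 1.333 × (2.318/0.51)².
n₁ = 1.333 × 20.66 = 27.5.
Round up: n₁ = 28, giving n₂ = 3 × 28 = 84.

n₁ = 28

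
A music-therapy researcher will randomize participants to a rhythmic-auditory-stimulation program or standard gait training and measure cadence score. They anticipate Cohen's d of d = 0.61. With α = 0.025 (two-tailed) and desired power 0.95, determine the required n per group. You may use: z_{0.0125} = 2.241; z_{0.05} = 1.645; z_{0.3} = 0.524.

For two independent groups with equal n: n = 2·((z_{α/2} + z_β) / d)².
z_{α/2} + z_β = 2.241 + 1.645 = 3.886.
n = 2 × (3.886 / 0.61)² = 2 × 6.370² = 2 × 40.58 = 81.2.
Round up to the next whole participant.

n = 82 per group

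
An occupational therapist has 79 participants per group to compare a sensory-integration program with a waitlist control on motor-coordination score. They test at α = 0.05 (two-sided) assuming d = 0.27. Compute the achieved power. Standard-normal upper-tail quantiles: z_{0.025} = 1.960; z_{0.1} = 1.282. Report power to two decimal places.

For two equal groups, power = Φ(d·√(n/2) − z_{α/2}).
d·√(n/2) = 0.27 × √(79/2) = 0.27 × 6.285 = 1.697.
z_β = 1.697 − 1.960 = -0.263.
Power = Φ(-0.263) = 0.396.

power ≈ 0.40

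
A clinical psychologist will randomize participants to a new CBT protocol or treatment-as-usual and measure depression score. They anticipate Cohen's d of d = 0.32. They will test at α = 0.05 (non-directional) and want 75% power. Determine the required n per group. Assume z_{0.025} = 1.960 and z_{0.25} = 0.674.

n = 136 per group

For two independent groups with equal n: n = 2·((z_{α/2} + z_β) / d)².
z_{α/2} + z_β = 1.960 + 0.674 = 2.634.
n = 2 × (2.634 / 0.32)² = 2 × 8.231² = 2 × 67.75 = 135.5.
Round up to the next whole participant.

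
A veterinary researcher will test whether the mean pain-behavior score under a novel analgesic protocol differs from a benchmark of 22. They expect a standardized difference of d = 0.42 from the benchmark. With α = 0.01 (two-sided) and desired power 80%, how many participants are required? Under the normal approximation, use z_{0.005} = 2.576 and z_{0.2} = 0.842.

For a one-sample test: n = ((z_{α/2} + z_β) / d)².
z_{α/2} + z_β = 2.576 + 0.842 = 3.418.
n = (3.418 / 0.42)² = 8.138² = 66.23.
Round up.

n = 67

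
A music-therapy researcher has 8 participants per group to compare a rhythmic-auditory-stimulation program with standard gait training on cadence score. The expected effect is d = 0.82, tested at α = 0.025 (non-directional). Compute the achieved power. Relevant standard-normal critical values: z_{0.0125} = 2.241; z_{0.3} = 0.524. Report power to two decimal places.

power ≈ 0.27

For two equal groups, power = Φ(d·√(n/2) − z_{α/2}).
d·√(n/2) = 0.82 × √(8/2) = 0.82 × 2.000 = 1.640.
z_β = 1.640 − 2.241 = -0.601.
Power = Φ(-0.601) = 0.274.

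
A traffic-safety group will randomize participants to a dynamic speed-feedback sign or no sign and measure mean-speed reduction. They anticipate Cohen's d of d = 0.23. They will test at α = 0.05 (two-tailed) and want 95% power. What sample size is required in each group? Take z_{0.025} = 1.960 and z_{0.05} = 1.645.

For two independent groups with equal n: n = 2·((z_{α/2} + z_β) / d)².
z_{α/2} + z_β = 1.960 + 1.645 = 3.605.
n = 2 × (3.605 / 0.23)² = 2 × 15.674² = 2 × 245.67 = 491.3.
Round up to the next whole participant.

n = 492 per group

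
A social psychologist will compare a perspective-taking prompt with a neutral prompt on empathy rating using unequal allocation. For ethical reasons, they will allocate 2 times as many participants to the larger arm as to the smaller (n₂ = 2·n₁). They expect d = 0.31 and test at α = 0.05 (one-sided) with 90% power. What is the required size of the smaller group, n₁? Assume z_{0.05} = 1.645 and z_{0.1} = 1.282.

n₁ = 134

With allocation ratio k = n₂/n₁ = 2, Var(x̄₁−x̄₂) = σ²(1/n₁ + 1/(k·n₁)) = σ²·(k+1)/(k·n₁).
So n₁ = (1 + 1/k)·((z_{α} + z_β)/d)² = 1.500 × (2.927/0.31)².
n₁ = 1.500 × 89.15 = 133.7.
Round up: n₁ = 134, giving n₂ = 2 × 134 = 268.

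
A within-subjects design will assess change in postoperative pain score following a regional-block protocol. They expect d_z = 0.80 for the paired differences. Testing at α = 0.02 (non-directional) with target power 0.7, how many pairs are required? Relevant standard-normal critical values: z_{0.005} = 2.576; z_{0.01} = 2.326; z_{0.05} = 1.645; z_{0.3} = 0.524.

For a paired (one-sample on differences) test: n = ((z_{α/2} + z_β) / d)².
z_{α/2} + z_β = 2.326 + 0.524 = 2.850.
n = (2.850 / 0.80)² = 3.562² = 12.69.
Round up.

n = 13 pairs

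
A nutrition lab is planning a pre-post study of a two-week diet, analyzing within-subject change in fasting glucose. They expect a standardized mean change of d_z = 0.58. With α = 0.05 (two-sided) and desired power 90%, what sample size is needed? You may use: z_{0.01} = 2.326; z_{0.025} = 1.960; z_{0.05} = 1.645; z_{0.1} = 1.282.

n = 32 pairs

For a paired (one-sample on differences) test: n = ((z_{α/2} + z_β) / d)².
z_{α/2} + z_β = 1.960 + 1.282 = 3.242.
n = (3.242 / 0.58)² = 5.590² = 31.24.
Round up.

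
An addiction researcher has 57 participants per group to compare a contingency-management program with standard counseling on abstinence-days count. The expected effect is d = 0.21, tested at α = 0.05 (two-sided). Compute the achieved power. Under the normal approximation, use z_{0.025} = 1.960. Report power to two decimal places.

For two equal groups, power = Φ(d·√(n/2) − z_{α/2}).
d·√(n/2) = 0.21 × √(57/2) = 0.21 × 5.339 = 1.121.
z_β = 1.121 − 1.960 = -0.839.
Power = Φ(-0.839) = 0.201.

power ≈ 0.20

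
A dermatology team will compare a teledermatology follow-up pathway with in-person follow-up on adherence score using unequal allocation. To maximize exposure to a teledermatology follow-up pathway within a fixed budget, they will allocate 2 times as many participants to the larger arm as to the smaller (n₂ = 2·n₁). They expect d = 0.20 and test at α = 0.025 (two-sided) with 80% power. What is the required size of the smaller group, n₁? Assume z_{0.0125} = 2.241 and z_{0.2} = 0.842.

n₁ = 357

With allocation ratio k = n₂/n₁ = 2, Var(x̄₁−x̄₂) = σ²(1/n₁ + 1/(k·n₁)) = σ²·(k+1)/(k·n₁).
So n₁ = (1 + 1/k)·((z_{α/2} + z_β)/d)² = 1.500 × (3.083/0.20)².
n₁ = 1.500 × 237.62 = 356.4.
Round up: n₁ = 357, giving n₂ = 2 × 357 = 714.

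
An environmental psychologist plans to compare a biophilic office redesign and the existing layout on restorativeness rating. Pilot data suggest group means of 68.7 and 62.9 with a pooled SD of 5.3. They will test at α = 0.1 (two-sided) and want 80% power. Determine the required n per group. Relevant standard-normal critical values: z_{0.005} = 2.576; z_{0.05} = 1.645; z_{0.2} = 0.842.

n = 11 per group

Cohen's d = |M₁ − M₂| / SD_pooled = |68.7 − 62.9| / 5.3 = 5.8 / 5.3 = 1.094.
For two independent groups with equal n: n = 2·((z_{α/2} + z_β) / d)².
z_{α/2} + z_β = 1.645 + 0.842 = 2.487.
n = 2 × (2.487 / 1.094)² = 2 × 2.273² = 2 × 5.17 = 10.3.
Round up to the next whole participant.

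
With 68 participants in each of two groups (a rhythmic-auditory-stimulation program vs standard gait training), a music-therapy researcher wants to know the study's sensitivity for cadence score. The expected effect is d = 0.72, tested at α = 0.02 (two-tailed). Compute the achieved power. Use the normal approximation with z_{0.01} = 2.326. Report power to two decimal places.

For two equal groups, power = Φ(d·√(n/2) − z_{α/2}).
d·√(n/2) = 0.72 × √(68/2) = 0.72 × 5.831 = 4.198.
z_β = 4.198 − 2.326 = 1.872.
Power = Φ(1.872) = 0.969.

power ≈ 0.97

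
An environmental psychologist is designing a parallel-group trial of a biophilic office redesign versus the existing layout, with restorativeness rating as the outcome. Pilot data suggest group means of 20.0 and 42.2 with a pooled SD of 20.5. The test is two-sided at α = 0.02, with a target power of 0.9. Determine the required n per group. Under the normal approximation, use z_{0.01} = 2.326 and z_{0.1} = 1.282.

Cohen's d = |M₁ − M₂| / SD_pooled = |20.0 − 42.2| / 20.5 = 22.2 / 20.5 = 1.083.
For two independent groups with equal n: n = 2·((z_{α/2} + z_β) / d)².
z_{α/2} + z_β = 2.326 + 1.282 = 3.608.
n = 2 × (3.608 / 1.083)² = 2 × 3.331² = 2 × 11.10 = 22.2.
Round up to the next whole participant.

n = 23 per group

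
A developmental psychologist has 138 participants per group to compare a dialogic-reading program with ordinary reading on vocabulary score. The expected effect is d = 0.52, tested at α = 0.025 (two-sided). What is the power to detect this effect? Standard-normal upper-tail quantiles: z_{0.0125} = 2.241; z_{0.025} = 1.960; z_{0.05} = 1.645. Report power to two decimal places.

For two equal groups, power = Φ(d·√(n/2) − z_{α/2}).
d·√(n/2) = 0.52 × √(138/2) = 0.52 × 8.307 = 4.319.
z_β = 4.319 − 2.241 = 2.078.
Power = Φ(2.078) = 0.981.

power ≈ 0.98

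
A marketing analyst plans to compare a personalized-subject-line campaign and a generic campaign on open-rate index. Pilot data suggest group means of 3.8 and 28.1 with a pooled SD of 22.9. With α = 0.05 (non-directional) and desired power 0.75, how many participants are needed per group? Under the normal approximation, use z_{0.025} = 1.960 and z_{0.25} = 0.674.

n = 13 per group

Cohen's d = |M₁ − M₂| / SD_pooled = |3.8 − 28.1| / 22.9 = 24.3 / 22.9 = 1.061.
For two independent groups with equal n: n = 2·((z_{α/2} + z_β) / d)².
z_{α/2} + z_β = 1.960 + 0.674 = 2.634.
n = 2 × (2.634 / 1.061)² = 2 × 2.483² = 2 × 6.16 = 12.3.
Round up to the next whole participant.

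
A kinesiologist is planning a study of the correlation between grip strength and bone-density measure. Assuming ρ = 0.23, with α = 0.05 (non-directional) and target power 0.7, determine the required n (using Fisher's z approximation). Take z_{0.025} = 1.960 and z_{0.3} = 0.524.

n = 116

Fisher's z: C = ½·ln((1+r)/(1−r)) = ½·ln(1.5974) = 0.2342.
n = ((z_{α/2} + z_β)/C)² + 3.
(1.960 + 0.524) / 0.2342 = 2.484 / 0.2342 = 10.606.
n = 10.606² + 3 = 112.49 + 3 = 115.5.
Round up.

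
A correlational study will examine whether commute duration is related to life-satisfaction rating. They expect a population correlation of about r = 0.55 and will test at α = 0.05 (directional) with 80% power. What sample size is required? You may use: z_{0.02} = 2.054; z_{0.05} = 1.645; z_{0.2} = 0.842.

Fisher's z: C = ½·ln((1+r)/(1−r)) = ½·ln(3.4444) = 0.6184.
n = ((z_{α} + z_β)/C)² + 3.
(1.645 + 0.842) / 0.6184 = 2.487 / 0.6184 = 4.022.
n = 4.022² + 3 = 16.17 + 3 = 19.2.
Round up.

n = 20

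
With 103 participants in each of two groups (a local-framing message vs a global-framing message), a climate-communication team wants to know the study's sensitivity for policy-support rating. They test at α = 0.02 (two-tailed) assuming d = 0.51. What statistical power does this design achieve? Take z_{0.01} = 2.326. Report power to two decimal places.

power ≈ 0.91

For two equal groups, power = Φ(d·√(n/2) − z_{α/2}).
d·√(n/2) = 0.51 × √(103/2) = 0.51 × 7.176 = 3.660.
z_β = 3.660 − 2.326 = 1.334.
Power = Φ(1.334) = 0.909.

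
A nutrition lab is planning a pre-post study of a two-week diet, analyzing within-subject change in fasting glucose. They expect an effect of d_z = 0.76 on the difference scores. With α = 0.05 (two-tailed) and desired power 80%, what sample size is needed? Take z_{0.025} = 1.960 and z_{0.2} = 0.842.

n = 14 pairs

For a paired (one-sample on differences) test: n = ((z_{α/2} + z_β) / d)².
z_{α/2} + z_β = 1.960 + 0.842 = 2.802.
n = (2.802 / 0.76)² = 3.687² = 13.59.
Round up.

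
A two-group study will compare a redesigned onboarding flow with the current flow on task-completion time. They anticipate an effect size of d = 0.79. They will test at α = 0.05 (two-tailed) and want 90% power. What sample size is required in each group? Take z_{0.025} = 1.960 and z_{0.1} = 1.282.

For two independent groups with equal n: n = 2·((z_{α/2} + z_β) / d)².
z_{α/2} + z_β = 1.960 + 1.282 = 3.242.
n = 2 × (3.242 / 0.79)² = 2 × 4.104² = 2 × 16.84 = 33.7.
Round up to the next whole participant.

n = 34 per group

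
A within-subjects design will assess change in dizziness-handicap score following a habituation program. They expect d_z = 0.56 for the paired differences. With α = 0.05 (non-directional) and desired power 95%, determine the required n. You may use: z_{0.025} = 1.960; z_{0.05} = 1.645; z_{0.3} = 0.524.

n = 42 pairs

For a paired (one-sample on differences) test: n = ((z_{α/2} + z_β) / d)².
z_{α/2} + z_β = 1.960 + 1.645 = 3.605.
n = (3.605 / 0.56)² = 6.437² = 41.44.
Round up.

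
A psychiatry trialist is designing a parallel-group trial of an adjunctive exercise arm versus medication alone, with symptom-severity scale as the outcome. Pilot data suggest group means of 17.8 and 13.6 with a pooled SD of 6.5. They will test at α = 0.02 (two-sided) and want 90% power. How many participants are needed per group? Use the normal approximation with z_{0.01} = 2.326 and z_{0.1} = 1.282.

n = 63 per group

Cohen's d = |M₁ − M₂| / SD_pooled = |17.8 − 13.6| / 6.5 = 4.2 / 6.5 = 0.646.
For two independent groups with equal n: n = 2·((z_{α/2} + z_β) / d)².
z_{α/2} + z_β = 2.326 + 1.282 = 3.608.
n = 2 × (3.608 / 0.646)² = 2 × 5.585² = 2 × 31.19 = 62.4.
Round up to the next whole participant.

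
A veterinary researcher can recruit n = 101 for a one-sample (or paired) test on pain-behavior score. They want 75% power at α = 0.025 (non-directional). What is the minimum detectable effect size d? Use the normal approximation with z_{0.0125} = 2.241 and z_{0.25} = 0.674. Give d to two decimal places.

d_min ≈ 0.29

For a single sample (or paired design) of n = 101: d_min = (z_{α/2} + z_β)/√n.
z-sum = 2.241 + 0.674 = 2.915.
d_min = 2.915 / √101 = 2.915 / 10.050 = 0.290.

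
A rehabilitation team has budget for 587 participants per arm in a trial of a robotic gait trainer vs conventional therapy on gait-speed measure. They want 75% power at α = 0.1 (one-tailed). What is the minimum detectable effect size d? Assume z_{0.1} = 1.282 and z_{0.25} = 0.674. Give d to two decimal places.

d_min ≈ 0.11

For two independent groups of n = 587 each: d_min = (z_{α} + z_β)·√(2/n).
z-sum = 1.282 + 0.674 = 1.956.
d_min = 1.956 × √(2/587) = 1.956 × 0.0584 = 0.114.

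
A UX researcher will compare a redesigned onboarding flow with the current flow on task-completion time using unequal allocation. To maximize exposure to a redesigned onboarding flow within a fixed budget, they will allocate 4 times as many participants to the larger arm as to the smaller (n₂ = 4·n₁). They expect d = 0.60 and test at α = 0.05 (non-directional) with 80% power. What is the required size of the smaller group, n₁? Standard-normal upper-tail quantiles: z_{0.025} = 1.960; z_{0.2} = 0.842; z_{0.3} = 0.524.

With allocation ratio k = n₂/n₁ = 4, Var(x̄₁−x̄₂) = σ²(1/n₁ + 1/(k·n₁)) = σ²·(k+1)/(k·n₁).
So n₁ = (1 + 1/k)·((z_{α/2} + z_β)/d)² = 1.250 × (2.802/0.60)².
n₁ = 1.250 × 21.81 = 27.3.
Round up: n₁ = 28, giving n₂ = 4 × 28 = 112.

n₁ = 28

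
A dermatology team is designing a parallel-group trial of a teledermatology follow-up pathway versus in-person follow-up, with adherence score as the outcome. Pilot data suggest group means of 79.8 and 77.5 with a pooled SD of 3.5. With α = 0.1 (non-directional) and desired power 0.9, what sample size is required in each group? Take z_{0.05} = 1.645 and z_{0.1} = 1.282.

Cohen's d = |M₁ − M₂| / SD_pooled = |79.8 − 77.5| / 3.5 = 2.3 / 3.5 = 0.657.
For two independent groups with equal n: n = 2·((z_{α/2} + z_β) / d)².
z_{α/2} + z_β = 1.645 + 1.282 = 2.927.
n = 2 × (2.927 / 0.657)² = 2 × 4.455² = 2 × 19.85 = 39.7.
Round up to the next whole participant.

n = 40 per group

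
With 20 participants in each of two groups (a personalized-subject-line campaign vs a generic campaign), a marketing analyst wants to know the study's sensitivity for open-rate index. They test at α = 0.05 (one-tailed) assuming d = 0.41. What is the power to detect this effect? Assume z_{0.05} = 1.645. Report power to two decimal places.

For two equal groups, power = Φ(d·√(n/2) − z_{α}).
d·√(n/2) = 0.41 × √(20/2) = 0.41 × 3.162 = 1.297.
z_β = 1.297 − 1.645 = -0.348.
Power = Φ(-0.348) = 0.364.

power ≈ 0.36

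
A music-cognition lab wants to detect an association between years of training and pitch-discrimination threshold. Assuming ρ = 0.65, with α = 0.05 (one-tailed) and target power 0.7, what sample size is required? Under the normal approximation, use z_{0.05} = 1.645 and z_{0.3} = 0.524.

n = 11

Fisher's z: C = ½·ln((1+r)/(1−r)) = ½·ln(4.7143) = 0.7753.
n = ((z_{α} + z_β)/C)² + 3.
(1.645 + 0.524) / 0.7753 = 2.169 / 0.7753 = 2.798.
n = 2.798² + 3 = 7.83 + 3 = 10.8.
Round up.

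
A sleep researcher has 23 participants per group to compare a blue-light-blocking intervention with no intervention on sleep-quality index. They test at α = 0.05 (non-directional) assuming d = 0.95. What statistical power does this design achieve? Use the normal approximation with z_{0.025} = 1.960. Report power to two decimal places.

For two equal groups, power = Φ(d·√(n/2) − z_{α/2}).
d·√(n/2) = 0.95 × √(23/2) = 0.95 × 3.391 = 3.222.
z_β = 3.222 − 1.960 = 1.262.
Power = Φ(1.262) = 0.896.

power ≈ 0.90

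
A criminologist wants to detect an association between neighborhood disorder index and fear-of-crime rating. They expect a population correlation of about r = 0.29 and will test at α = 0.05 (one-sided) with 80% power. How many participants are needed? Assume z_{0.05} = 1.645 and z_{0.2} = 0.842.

Fisher's z: C = ½·ln((1+r)/(1−r)) = ½·ln(1.8169) = 0.2986.
n = ((z_{α} + z_β)/C)² + 3.
(1.645 + 0.842) / 0.2986 = 2.487 / 0.2986 = 8.329.
n = 8.329² + 3 = 69.37 + 3 = 72.4.
Round up.

n = 73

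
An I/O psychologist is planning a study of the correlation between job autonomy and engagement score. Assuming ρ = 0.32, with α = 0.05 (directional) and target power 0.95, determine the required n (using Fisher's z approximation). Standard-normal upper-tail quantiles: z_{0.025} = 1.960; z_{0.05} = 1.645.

Fisher's z: C = ½·ln((1+r)/(1−r)) = ½·ln(1.9412) = 0.3316.
n = ((z_{α} + z_β)/C)² + 3.
(1.645 + 1.645) / 0.3316 = 3.290 / 0.3316 = 9.922.
n = 9.922² + 3 = 98.44 + 3 = 101.4.
Round up.

n = 102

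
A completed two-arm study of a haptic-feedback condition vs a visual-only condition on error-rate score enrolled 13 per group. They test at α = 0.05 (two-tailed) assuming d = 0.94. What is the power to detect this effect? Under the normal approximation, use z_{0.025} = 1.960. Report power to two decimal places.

For two equal groups, power = Φ(d·√(n/2) − z_{α/2}).
d·√(n/2) = 0.94 × √(13/2) = 0.94 × 2.550 = 2.397.
z_β = 2.397 − 1.960 = 0.437.
Power = Φ(0.437) = 0.669.

power ≈ 0.67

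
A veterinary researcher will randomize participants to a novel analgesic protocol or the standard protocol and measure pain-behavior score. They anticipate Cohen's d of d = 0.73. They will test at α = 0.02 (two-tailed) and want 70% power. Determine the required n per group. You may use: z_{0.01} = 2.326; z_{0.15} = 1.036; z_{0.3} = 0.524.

For two independent groups with equal n: n = 2·((z_{α/2} + z_β) / d)².
z_{α/2} + z_β = 2.326 + 0.524 = 2.850.
n = 2 × (2.850 / 0.73)² = 2 × 3.904² = 2 × 15.24 = 30.5.
Round up to the next whole participant.

n = 31 per group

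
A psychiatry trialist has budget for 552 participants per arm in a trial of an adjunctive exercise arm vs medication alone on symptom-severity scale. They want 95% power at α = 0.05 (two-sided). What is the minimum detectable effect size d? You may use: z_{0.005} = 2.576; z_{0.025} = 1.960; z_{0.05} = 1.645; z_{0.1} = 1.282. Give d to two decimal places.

For two independent groups of n = 552 each: d_min = (z_{α/2} + z_β)·√(2/n).
z-sum = 1.960 + 1.645 = 3.605.
d_min = 3.605 × √(2/552) = 3.605 × 0.0602 = 0.217.

d_min ≈ 0.22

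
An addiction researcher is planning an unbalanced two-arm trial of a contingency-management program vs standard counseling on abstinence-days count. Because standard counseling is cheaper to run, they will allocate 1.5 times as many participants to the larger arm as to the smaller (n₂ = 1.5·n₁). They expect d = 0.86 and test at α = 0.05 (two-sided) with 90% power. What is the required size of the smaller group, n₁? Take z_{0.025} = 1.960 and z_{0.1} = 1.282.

n₁ = 24

With allocation ratio k = n₂/n₁ = 1.5, Var(x̄₁−x̄₂) = σ²(1/n₁ + 1/(k·n₁)) = σ²·(k+1)/(k·n₁).
So n₁ = (1 + 1/k)·((z_{α/2} + z_β)/d)² = 1.667 × (3.242/0.86)².
n₁ = 1.667 × 14.21 = 23.7.
Round up: n₁ = 24, giving n₂ = 1.5 × 24 = 36.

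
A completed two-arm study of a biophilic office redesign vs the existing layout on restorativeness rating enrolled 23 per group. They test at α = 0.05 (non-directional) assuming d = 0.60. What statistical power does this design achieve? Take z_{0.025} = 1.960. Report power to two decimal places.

For two equal groups, power = Φ(d·√(n/2) − z_{α/2}).
d·√(n/2) = 0.60 × √(23/2) = 0.60 × 3.391 = 2.035.
z_β = 2.035 − 1.960 = 0.075.
Power = Φ(0.075) = 0.530.

power ≈ 0.53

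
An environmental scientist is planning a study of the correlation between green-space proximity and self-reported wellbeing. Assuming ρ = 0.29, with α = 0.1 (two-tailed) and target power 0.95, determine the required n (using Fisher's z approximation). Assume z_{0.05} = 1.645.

Fisher's z: C = ½·ln((1+r)/(1−r)) = ½·ln(1.8169) = 0.2986.
n = ((z_{α/2} + z_β)/C)² + 3.
(1.645 + 1.645) / 0.2986 = 3.290 / 0.2986 = 11.018.
n = 11.018² + 3 = 121.40 + 3 = 124.4.
Round up.

n = 125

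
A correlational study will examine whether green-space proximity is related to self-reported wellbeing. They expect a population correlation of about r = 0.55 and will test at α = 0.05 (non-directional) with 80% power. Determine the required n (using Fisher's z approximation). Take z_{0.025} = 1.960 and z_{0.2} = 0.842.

Fisher's z: C = ½·ln((1+r)/(1−r)) = ½·ln(3.4444) = 0.6184.
n = ((z_{α/2} + z_β)/C)² + 3.
(1.960 + 0.842) / 0.6184 = 2.802 / 0.6184 = 4.531.
n = 4.531² + 3 = 20.53 + 3 = 23.5.
Round up.

n = 24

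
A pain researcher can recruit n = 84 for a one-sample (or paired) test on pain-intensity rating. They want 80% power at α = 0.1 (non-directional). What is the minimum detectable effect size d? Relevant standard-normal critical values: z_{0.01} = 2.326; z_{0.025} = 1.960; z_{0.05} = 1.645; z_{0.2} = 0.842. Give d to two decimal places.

For a single sample (or paired design) of n = 84: d_min = (z_{α/2} + z_β)/√n.
z-sum = 1.645 + 0.842 = 2.487.
d_min = 2.487 / √84 = 2.487 / 9.165 = 0.271.

d_min ≈ 0.27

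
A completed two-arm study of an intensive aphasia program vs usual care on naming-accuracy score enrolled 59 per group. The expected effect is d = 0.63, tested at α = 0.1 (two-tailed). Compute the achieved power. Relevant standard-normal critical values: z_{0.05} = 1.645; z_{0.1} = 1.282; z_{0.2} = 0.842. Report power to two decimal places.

power ≈ 0.96

For two equal groups, power = Φ(d·√(n/2) − z_{α/2}).
d·√(n/2) = 0.63 × √(59/2) = 0.63 × 5.431 = 3.422.
z_β = 3.422 − 1.645 = 1.777.
Power = Φ(1.777) = 0.962.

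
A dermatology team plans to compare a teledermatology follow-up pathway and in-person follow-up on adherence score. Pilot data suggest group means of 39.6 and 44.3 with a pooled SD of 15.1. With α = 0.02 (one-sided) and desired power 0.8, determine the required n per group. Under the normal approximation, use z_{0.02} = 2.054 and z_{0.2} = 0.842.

Cohen's d = |M₁ − M₂| / SD_pooled = |39.6 − 44.3| / 15.1 = 4.7 / 15.1 = 0.311.
For two independent groups with equal n: n = 2·((z_{α} + z_β) / d)².
z_{α} + z_β = 2.054 + 0.842 = 2.896.
n = 2 × (2.896 / 0.311)² = 2 × 9.312² = 2 × 86.71 = 173.4.
Round up to the next whole participant.

n = 174 per group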